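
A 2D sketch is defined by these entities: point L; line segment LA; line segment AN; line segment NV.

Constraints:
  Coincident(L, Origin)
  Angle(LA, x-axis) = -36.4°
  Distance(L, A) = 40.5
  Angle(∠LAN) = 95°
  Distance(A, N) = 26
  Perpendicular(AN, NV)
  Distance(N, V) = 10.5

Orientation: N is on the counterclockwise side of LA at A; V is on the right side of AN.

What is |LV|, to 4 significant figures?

58.80

L is at the origin; LA runs at -36.4° with length 40.5, so A = 40.5·(cos -36.4°, sin -36.4°) = (32.60, -24.03). ∠LAN = 95.0°, so AN runs at -36.4° + (180° − 95.0°) = 48.60° from the x-axis; with |AN| = 26.0, N = A + 26.0·(cos 48.60°, sin 48.60°) = (49.79, -4.531). The perpendicularity gives NV at right angles to AN; with |NV| = 10.5 on the right of AN, V = N + 10.5·(0.7501, -0.6613) = (57.67, -11.47). Then |LV| = |V − L| = 58.80.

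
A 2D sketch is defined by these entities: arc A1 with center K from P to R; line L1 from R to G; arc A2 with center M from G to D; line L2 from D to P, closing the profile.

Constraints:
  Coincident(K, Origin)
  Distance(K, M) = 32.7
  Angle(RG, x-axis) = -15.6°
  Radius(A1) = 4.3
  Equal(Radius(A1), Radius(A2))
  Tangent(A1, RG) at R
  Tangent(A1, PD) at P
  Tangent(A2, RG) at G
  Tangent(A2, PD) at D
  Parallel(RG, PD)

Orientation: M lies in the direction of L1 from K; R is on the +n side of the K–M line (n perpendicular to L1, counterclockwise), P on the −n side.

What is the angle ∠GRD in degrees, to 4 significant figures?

14.73°

Tangency of A1 to both parallel lines with radius 4.3 puts R and P at K ± 4.3·n: R = (1.156, 4.142), P = (-1.156, -4.142). Equal radii place G and D the same way about M: G = M + 4.3·n = (32.65, -4.652), D = M − 4.3·n = (30.34, -12.94). Then cos ∠GRD = RG·RD / (|RG||RD|), giving 14.73°.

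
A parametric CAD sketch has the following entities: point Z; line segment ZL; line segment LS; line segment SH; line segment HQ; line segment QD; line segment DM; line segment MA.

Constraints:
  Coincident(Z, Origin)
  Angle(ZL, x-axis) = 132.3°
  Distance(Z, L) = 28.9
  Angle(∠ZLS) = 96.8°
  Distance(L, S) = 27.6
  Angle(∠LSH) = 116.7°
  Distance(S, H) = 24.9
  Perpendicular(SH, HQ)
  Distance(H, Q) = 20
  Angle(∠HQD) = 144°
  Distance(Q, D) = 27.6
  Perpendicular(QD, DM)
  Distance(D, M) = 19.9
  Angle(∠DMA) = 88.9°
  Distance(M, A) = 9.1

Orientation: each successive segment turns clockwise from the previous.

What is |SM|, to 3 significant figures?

31.5

Z is at the origin; ZL runs at 132.3° with length 28.9, so L = (-19.5, 21.4). ∠ZLS = 96.8° gives LS at 49.1° from the x-axis; with |LS| = 27.6, S = (-1.38, 42.2). ∠LSH = 116.7° gives SH at -14.2° from the x-axis; with |SH| = 24.9, H = (22.8, 36.1). The perpendicularity gives HQ at right angles to SH, so HQ runs at -104°; with |HQ| = 20.0, Q = (17.9, 16.7). ∠HQD = 144.0° gives QD at -140° from the x-axis; with |QD| = 27.6, D = (-3.35, -0.927). The perpendicularity gives DM at right angles to QD, so DM runs at 130°; with |DM| = 19.9, M = (-16.1, 14.4). Then |SM| = |M − S| = 31.5.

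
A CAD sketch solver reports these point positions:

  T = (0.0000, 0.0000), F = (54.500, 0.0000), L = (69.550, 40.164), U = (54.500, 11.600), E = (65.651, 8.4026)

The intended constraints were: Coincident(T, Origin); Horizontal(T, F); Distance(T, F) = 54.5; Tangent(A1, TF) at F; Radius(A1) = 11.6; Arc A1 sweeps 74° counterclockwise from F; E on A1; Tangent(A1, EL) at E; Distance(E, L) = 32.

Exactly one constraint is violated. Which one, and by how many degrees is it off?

Tangent(A1, EL) at E — off by 9.00°.

T = (0.00, 0.00) ✓; T.y = 0.00, F.y = 0.00 ✓; |TF| = 54.50 ✓; ∠(UF, FT) = 90.00° ✓; |UF| = 11.60 ✓; bearing(U→E) − bearing(U→F) = 74.00° ✓; |UE| = 11.60 ✓; ∠(UE, EL) = 81.00° ✗; |EL| = 32.00 ✓.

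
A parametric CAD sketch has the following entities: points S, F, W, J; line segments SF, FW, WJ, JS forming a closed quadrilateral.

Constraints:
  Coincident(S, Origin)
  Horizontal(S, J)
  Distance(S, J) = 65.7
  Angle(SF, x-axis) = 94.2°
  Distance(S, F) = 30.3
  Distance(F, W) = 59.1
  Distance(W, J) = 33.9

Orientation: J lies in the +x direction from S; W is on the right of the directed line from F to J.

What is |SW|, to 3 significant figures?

38.6

Checks: |FW| = 59.10 ✓; |WJ| = 33.90 ✓.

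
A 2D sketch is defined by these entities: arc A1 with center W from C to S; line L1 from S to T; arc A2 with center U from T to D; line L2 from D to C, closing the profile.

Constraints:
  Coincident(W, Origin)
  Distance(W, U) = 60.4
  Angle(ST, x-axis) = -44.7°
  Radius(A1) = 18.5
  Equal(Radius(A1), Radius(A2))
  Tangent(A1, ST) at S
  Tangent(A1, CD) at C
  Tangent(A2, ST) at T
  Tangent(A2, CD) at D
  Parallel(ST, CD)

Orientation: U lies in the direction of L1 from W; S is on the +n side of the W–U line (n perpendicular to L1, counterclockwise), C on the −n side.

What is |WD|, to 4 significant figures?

63.17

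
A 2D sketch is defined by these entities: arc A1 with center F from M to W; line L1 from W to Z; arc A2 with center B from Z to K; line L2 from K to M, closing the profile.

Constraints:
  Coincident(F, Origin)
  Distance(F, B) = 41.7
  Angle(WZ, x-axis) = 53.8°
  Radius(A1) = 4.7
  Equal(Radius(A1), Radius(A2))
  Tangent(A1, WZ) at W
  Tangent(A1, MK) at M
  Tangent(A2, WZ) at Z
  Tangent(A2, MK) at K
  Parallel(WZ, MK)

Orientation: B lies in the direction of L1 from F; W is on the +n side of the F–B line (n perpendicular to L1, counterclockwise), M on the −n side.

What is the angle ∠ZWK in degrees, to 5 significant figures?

12.703°

The slot axis is L1's direction at 53.8°, so u = (cos 53.8°, sin 53.8°) = (0.59061, 0.80696) and n = (−sin 53.8°, cos 53.8°) = (-0.80696, 0.59061). F is at the origin and B lies 41.7 along u from F, so B = 41.7·u = (24.628, 33.650). Tangency of A1 to both parallel lines with radius 4.7 puts W and M at F ± 4.7·n: W = (-3.7927, 2.7758), M = (3.7927, -2.7758). Equal radii place Z and K the same way about B: Z = B + 4.7·n = (20.836, 36.426), K = B − 4.7·n = (28.421, 30.874). Then cos ∠ZWK = WZ·WK / (|WZ||WK|), giving 12.703°.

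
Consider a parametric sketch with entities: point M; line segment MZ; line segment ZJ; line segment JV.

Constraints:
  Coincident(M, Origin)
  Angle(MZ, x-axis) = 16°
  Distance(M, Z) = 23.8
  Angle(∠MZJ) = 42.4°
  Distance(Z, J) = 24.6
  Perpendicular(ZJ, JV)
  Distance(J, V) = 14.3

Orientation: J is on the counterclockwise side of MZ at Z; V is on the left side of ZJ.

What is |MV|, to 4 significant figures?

7.239

∠MZJ = 42.4°, so ZJ runs at 16.0° + (180° − 42.4°) = 153.6° from the x-axis; with |ZJ| = 24.6, J = Z + 24.6·(cos 153.6°, sin 153.6°) = (0.8435, 17.50). ZJ is perpendicular to JV; with |JV| = 14.3 on the left of ZJ, V = J + 14.3·(-0.4446, -0.8957) = (-5.515, 4.690). Then |MV| = |V − M| = 7.239.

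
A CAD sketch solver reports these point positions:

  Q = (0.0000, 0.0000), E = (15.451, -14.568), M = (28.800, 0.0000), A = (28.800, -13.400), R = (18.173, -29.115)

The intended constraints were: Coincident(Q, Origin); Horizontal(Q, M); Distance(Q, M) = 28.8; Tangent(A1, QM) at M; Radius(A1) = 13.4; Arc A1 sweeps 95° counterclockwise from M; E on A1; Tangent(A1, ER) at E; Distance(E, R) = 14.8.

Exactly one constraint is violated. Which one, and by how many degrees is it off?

Tangent(A1, ER) at E — off by 5.60°.

Q = (0.00, 0.00) ✓; Q.y = 0.00, M.y = 0.00 ✓; |QM| = 28.80 ✓; ∠(AM, MQ) = 90.00° ✓; |AM| = 13.40 ✓; bearing(A→E) − bearing(A→M) = 95.00° ✓; |AE| = 13.40 ✓; ∠(AE, ER) = 84.40° ✗; |ER| = 14.80 ✓.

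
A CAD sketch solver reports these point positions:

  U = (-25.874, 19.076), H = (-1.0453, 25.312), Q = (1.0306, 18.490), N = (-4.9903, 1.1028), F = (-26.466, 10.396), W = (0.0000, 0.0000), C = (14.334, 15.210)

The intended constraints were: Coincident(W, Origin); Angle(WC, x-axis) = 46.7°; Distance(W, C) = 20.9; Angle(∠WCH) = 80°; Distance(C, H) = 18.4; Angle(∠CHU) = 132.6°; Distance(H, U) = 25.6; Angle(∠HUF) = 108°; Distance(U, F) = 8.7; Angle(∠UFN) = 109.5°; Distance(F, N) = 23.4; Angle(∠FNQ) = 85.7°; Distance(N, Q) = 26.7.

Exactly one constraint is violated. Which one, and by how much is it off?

Distance(N, Q) = 26.7 — off by 8.30.

W = (0.00, 0.00) ✓; WC at 46.70° ✓; |WC| = 20.90 ✓; ∠WCH = 80.00° ✓; |CH| = 18.40 ✓; ∠CHU = 132.6° ✓; |HU| = 25.60 ✓; ∠HUF = 108.0° ✓; |UF| = 8.700 ✓; ∠UFN = 109.5° ✓; |FN| = 23.40 ✓; ∠FNQ = 85.70° ✓; |NQ| = 18.40 ✗.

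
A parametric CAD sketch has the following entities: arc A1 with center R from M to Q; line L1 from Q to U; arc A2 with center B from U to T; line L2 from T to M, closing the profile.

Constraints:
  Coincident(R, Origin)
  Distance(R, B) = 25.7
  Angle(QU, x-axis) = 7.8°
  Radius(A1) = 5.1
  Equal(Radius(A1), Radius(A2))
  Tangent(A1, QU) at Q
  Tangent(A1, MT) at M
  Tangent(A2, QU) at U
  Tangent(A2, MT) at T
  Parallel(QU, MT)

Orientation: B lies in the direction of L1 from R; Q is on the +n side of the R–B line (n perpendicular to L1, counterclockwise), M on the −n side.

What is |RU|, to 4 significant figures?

26.20

Tangency of A1 to both parallel lines with radius 5.1 puts Q and M at R ± 5.1·n: Q = (-0.6921, 5.053), M = (0.6921, -5.053). Equal radii place U and T the same way about B: U = B + 5.1·n = (24.77, 8.541), T = B − 5.1·n = (26.15, -1.565). Then |RU| = |U − R| = 26.20.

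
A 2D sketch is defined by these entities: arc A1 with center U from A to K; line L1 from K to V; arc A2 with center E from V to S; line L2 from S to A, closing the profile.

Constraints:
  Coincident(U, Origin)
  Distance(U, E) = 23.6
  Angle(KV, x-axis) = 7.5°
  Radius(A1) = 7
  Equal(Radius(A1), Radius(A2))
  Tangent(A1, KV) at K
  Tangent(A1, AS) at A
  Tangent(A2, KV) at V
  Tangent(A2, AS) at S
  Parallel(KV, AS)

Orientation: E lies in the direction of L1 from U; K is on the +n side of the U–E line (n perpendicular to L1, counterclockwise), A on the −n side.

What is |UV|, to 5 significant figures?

24.616

The slot axis is L1's direction at 7.5°, so u = (cos 7.5°, sin 7.5°) = (0.99144, 0.13053) and n = (−sin 7.5°, cos 7.5°) = (-0.13053, 0.99144). U is at the origin and E lies 23.6 along u from U, so E = 23.6·u = (23.398, 3.0804). Tangency of A1 to both parallel lines with radius 7.0 puts K and A at U ± 7.0·n: K = (-0.91368, 6.9401), A = (0.91368, -6.9401). Equal radii place V and S the same way about E: V = E + 7.0·n = (22.484, 10.021), S = E − 7.0·n = (24.312, -3.8597). Then |UV| = |V − U| = 24.616.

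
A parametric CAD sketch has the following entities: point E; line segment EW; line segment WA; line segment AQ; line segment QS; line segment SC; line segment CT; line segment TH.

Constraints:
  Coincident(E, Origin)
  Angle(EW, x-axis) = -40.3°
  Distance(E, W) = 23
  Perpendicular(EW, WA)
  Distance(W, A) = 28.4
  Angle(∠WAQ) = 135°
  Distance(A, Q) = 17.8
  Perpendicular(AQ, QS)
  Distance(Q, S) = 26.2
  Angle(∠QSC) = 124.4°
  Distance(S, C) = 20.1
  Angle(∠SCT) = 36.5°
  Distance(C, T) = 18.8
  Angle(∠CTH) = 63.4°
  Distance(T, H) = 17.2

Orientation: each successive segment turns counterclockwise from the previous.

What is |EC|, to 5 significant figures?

5.1771

E is at the origin; EW runs at -40.3° with length 23.0, so W = (17.541, -14.876). EW ⟂ WA, so WA runs at 49.700°; with |WA| = 28.4, A = (35.910, 6.7836). ∠WAQ = 135.0° gives AQ at 94.700° from the x-axis; with |AQ| = 17.8, Q = (34.452, 24.524). AQ is perpendicular to QS, so QS runs at -175.30°; with |QS| = 26.2, S = (8.3398, 22.377). ∠QSC = 124.4° gives SC at -119.70° from the x-axis; with |SC| = 20.1, C = (-1.6189, 4.9175). Then |EC| = |C − E| = 5.1771.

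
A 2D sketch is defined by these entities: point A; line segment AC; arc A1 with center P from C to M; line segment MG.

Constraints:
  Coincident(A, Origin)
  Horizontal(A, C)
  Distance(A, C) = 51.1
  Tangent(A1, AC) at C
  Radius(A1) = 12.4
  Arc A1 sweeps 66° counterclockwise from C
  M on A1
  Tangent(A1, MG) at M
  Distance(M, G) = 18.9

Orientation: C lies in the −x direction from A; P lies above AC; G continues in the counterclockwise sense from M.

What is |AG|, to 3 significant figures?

40.4

On A1, C sits at bearing -90° from P; a 66° counterclockwise sweep puts M at bearing -24°, so M = P + 12.4·(cos -24°, sin -24°) = (-39.8, 7.36). Tangency of A1 to MG means the radius PM is perpendicular to MG, so MG runs along (−sin -24°, cos -24°); with |MG| = 18.9, G = (-32.1, 24.6). Then |AG| = |G − A| = 40.4.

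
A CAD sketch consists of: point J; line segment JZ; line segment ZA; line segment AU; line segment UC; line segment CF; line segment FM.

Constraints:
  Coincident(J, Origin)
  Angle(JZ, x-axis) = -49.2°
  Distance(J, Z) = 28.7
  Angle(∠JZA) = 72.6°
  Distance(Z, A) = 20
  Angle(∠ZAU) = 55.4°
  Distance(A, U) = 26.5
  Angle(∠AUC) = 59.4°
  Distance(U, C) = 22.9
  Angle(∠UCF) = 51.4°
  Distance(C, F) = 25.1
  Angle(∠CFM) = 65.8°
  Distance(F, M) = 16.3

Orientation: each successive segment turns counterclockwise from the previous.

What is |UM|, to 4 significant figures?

5.123

J is at the origin; JZ runs at -49.2° with length 28.7, so Z = (18.75, -21.73). ∠JZA = 72.6° gives ZA at 58.20° from the x-axis; with |ZA| = 20.0, A = (29.29, -4.728). ∠ZAU = 55.4° gives AU at -177.2° from the x-axis; with |AU| = 26.5, U = (2.824, -6.022). ∠AUC = 59.4° gives UC at -56.60° from the x-axis; with |UC| = 22.9, C = (15.43, -25.14). ∠UCF = 51.4° gives CF at 72.00° from the x-axis; with |CF| = 25.1, F = (23.19, -1.269). ∠CFM = 65.8° gives FM at -173.8° from the x-axis; with |FM| = 16.3, M = (6.982, -3.029). Then |UM| = |M − U| = 5.123.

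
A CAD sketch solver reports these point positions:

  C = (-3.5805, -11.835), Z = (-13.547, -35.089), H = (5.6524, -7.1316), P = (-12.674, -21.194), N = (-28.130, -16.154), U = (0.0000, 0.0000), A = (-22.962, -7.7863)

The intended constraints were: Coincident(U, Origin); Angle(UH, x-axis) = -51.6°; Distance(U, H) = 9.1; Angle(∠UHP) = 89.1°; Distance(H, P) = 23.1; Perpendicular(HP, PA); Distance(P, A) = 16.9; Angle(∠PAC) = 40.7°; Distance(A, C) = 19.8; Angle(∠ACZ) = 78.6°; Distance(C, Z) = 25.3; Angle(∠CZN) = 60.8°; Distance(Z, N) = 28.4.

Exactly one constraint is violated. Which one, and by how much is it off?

Distance(Z, N) = 28.4 — off by 4.50.

U = (0.00, 0.00) ✓; UH at -51.60° ✓; |UH| = 9.100 ✓; ∠UHP = 89.10° ✓; |HP| = 23.10 ✓; ∠(HP, PA) = 90.00° ✓; |PA| = 16.90 ✓; ∠PAC = 40.70° ✓; |AC| = 19.80 ✓; ∠ACZ = 78.60° ✓; |CZ| = 25.30 ✓; ∠CZN = 60.80° ✓; |ZN| = 23.90 ✗.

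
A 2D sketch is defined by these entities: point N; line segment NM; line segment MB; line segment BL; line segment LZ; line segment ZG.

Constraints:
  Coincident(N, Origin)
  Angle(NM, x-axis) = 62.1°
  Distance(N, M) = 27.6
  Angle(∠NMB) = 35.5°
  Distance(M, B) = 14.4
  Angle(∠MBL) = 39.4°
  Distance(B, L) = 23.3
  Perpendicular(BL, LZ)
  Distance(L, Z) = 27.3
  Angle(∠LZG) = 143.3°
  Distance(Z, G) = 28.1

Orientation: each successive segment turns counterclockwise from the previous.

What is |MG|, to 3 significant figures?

41.0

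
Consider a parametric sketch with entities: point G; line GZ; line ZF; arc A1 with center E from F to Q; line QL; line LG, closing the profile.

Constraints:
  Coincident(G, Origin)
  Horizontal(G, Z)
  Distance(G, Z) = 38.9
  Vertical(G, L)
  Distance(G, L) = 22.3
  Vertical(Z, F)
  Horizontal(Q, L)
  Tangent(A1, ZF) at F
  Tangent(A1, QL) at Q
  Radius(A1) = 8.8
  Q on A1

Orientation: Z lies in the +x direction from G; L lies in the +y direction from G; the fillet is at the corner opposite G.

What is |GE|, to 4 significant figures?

32.99

GL is vertical with |GL| = 22.3 and L on the +y side, so L = (0.000, 22.30). The virtual corner opposite G is at (38.90, 22.30). Tangency of A1 to ZF means the radius EF is perpendicular to ZF and A1 meets QL tangentially, so EQ is at right angles to QL, with radius 8.8, so the center E sits 8.8 in from both sides at E = (30.10, 13.50). Then |GE| = |E − G| = 32.99.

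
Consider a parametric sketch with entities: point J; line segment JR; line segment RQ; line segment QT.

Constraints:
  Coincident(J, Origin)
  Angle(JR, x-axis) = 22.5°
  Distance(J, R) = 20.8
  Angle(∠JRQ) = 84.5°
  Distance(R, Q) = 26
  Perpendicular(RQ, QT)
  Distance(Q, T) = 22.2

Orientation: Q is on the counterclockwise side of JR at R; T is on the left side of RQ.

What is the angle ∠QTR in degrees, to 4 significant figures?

49.51°

J is at the origin; JR runs at 22.5° with length 20.8, so R = 20.8·(cos 22.5°, sin 22.5°) = (19.22, 7.960). ∠JRQ = 84.5°, so RQ runs at 22.5° + (180° − 84.5°) = 118.0° from the x-axis; with |RQ| = 26.0, Q = R + 26.0·(cos 118.0°, sin 118.0°) = (7.010, 30.92). RQ is perpendicular to QT; with |QT| = 22.2 on the left of RQ, T = Q + 22.2·(-0.8829, -0.4695) = (-12.59, 20.49). Then cos ∠QTR = TQ·TR / (|TQ||TR|), giving 49.51°.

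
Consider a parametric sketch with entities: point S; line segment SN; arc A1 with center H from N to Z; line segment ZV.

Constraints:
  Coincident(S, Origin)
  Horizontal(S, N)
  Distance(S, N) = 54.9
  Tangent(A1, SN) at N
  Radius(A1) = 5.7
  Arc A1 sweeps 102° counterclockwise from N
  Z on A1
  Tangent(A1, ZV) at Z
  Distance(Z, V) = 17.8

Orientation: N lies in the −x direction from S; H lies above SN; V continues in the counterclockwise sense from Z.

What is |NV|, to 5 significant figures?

24.368

S is at the origin; S and N share the same y with |SN| = 54.9 and N on the −x side, so N = (-54.900, 0.0000). A1 meets SN tangentially, so HN is at right angles to SN, so H = N + (0, 5.7) = (-54.900, 5.7000). On A1, N sits at bearing -90° from H; a 102° counterclockwise sweep puts Z at bearing 12°, so Z = H + 5.7·(cos 12°, sin 12°) = (-49.325, 6.8851). A1 meets ZV tangentially, so HZ is at right angles to ZV, so ZV runs along (−sin 12°, cos 12°); with |ZV| = 17.8, V = (-53.025, 24.296). Then |NV| = |V − N| = 24.368.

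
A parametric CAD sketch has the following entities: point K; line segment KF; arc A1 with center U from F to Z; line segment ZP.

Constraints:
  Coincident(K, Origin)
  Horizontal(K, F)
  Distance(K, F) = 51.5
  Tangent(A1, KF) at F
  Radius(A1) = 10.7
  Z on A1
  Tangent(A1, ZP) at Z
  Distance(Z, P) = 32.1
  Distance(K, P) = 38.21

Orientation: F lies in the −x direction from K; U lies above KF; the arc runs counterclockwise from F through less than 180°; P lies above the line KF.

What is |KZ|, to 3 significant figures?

43.1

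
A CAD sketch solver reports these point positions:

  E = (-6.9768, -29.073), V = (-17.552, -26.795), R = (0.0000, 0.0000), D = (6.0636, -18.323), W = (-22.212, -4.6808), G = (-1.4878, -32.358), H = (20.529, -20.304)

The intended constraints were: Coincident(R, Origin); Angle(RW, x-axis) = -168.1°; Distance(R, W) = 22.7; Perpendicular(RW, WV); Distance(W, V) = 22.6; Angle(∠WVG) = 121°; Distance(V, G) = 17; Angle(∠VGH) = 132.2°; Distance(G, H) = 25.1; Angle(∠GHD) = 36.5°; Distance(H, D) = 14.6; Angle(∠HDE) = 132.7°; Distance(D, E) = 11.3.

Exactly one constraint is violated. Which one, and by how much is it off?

Distance(D, E) = 11.3 — off by 5.60.

R = (0.00, 0.00) ✓; RW at -168.1° ✓; |RW| = 22.70 ✓; ∠(RW, WV) = 90.00° ✓; |WV| = 22.60 ✓; ∠WVG = 121.0° ✓; |VG| = 17.00 ✓; ∠VGH = 132.2° ✓; |GH| = 25.10 ✓; ∠GHD = 36.50° ✓; |HD| = 14.60 ✓; ∠HDE = 132.7° ✓; |DE| = 16.90 ✗.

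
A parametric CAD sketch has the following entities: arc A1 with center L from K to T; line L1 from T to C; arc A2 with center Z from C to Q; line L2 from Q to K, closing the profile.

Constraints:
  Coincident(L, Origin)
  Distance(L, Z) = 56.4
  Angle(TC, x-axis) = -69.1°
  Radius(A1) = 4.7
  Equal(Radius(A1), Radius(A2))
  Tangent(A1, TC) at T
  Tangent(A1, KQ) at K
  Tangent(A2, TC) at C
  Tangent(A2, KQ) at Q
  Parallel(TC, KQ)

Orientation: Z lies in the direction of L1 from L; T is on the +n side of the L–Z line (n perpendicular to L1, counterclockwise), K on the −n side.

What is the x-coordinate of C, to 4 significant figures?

24.51

Tangency of A1 to both parallel lines with radius 4.7 puts T and K at L ± 4.7·n: T = (4.391, 1.677), K = (-4.391, -1.677). Equal radii place C and Q the same way about Z: C = Z + 4.7·n = (24.51, -51.01), Q = Z − 4.7·n = (15.73, -54.37). So C.x = 24.51.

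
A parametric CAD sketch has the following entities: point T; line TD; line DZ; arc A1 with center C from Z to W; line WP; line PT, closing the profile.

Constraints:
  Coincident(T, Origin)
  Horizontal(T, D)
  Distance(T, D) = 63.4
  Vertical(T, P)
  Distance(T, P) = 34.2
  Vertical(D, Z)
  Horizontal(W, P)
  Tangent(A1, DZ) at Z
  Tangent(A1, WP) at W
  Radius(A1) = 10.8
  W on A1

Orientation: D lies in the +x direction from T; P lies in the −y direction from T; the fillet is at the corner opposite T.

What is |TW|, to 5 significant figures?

62.741

The virtual corner opposite T is at (63.400, -34.200). Tangency of A1 to DZ means the radius CZ is perpendicular to DZ and A1 meets WP tangentially, so CW is at right angles to WP, with radius 10.8, so the center C sits 10.8 in from both sides at C = (52.600, -23.400). That places the tangent points at Z = (63.400, -23.400) on DZ and W = (52.600, -34.200) on WP. Then |TW| = |W − T| = 62.741.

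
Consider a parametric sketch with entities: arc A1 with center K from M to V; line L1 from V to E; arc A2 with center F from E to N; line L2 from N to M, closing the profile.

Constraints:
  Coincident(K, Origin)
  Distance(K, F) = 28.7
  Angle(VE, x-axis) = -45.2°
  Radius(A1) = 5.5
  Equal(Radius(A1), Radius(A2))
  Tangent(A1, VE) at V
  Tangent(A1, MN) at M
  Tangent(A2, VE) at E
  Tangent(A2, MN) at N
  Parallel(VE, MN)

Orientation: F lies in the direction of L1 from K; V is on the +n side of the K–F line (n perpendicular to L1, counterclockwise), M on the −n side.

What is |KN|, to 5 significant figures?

29.222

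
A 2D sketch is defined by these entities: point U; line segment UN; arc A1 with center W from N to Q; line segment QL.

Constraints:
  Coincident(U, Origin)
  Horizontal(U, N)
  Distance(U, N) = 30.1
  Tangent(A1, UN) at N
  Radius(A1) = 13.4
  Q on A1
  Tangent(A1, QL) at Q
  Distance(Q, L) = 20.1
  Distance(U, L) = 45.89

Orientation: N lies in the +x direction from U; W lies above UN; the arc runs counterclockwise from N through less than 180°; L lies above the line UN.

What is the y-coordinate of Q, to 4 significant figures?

22.33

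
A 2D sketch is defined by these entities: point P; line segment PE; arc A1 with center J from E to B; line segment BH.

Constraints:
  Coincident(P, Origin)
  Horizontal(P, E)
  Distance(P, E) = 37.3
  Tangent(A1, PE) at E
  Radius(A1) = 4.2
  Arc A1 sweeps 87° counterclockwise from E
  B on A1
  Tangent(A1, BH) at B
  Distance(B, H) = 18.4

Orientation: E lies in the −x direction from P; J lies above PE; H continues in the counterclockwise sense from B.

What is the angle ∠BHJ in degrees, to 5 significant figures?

12.858°

P is at the origin; PE is horizontal with |PE| = 37.3 and E on the −x side, so E = (-37.300, 0.0000). The tangent condition forces JE to be normal to PE, so J = E + (0, 4.2) = (-37.300, 4.2000). On A1, E sits at bearing -90° from J; an 87° counterclockwise sweep puts B at bearing -3°, so B = J + 4.2·(cos -3°, sin -3°) = (-33.106, 3.9802). A1 meets BH tangentially, so JB is at right angles to BH, so BH runs along (−sin -3°, cos -3°); with |BH| = 18.4, H = (-32.143, 22.355). Then cos ∠BHJ = HB·HJ / (|HB||HJ|), giving 12.858°.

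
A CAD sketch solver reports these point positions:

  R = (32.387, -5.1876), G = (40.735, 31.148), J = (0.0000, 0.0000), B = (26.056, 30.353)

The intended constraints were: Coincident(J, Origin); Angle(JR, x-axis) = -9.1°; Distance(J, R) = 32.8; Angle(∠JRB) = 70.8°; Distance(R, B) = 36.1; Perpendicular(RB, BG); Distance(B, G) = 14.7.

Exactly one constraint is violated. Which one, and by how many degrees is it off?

Perpendicular(RB, BG) — off by 7.00°.

J = (0.00, 0.00) ✓; JR at -9.100° ✓; |JR| = 32.80 ✓; ∠JRB = 70.80° ✓; |RB| = 36.10 ✓; ∠(RB, BG) = 97.00° ✗; |BG| = 14.70 ✓.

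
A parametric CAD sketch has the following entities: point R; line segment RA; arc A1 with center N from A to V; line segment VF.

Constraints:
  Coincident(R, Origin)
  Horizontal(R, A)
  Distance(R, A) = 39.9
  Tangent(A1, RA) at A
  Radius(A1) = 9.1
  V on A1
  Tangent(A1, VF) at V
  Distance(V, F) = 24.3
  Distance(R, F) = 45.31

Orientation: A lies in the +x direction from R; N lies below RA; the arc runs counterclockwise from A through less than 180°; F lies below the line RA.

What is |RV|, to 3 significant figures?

32.1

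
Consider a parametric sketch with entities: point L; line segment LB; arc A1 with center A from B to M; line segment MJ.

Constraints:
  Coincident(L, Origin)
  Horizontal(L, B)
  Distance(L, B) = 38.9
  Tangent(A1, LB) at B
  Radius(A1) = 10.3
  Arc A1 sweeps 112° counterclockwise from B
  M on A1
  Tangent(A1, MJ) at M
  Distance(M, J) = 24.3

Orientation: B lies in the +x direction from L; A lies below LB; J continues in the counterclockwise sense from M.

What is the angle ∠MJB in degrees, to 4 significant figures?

22.70°

On A1, B sits at bearing 90° from A; a 112° counterclockwise sweep puts M at bearing 202°, so M = A + 10.3·(cos 202°, sin 202°) = (29.35, -14.16). A1 meets MJ tangentially, so AM is at right angles to MJ, so MJ runs along (−sin 202°, cos 202°); with |MJ| = 24.3, J = (38.45, -36.69). Then cos ∠MJB = JM·JB / (|JM||JB|), giving 22.70°.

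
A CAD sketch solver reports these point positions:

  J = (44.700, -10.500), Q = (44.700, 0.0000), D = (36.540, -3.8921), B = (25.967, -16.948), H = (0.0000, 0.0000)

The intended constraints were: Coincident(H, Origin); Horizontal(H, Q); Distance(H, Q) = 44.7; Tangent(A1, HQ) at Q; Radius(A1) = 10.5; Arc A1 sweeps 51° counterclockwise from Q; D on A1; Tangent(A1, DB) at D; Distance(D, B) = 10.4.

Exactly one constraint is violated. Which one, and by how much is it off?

Distance(D, B) = 10.4 — off by 6.40.

H = (0.00, 0.00) ✓; H.y = 0.00, Q.y = 0.00 ✓; |HQ| = 44.70 ✓; ∠(JQ, QH) = 90.00° ✓; |JQ| = 10.50 ✓; bearing(J→D) − bearing(J→Q) = 51.00° ✓; |JD| = 10.50 ✓; ∠(JD, DB) = 90.00° ✓; |DB| = 16.80 ✗.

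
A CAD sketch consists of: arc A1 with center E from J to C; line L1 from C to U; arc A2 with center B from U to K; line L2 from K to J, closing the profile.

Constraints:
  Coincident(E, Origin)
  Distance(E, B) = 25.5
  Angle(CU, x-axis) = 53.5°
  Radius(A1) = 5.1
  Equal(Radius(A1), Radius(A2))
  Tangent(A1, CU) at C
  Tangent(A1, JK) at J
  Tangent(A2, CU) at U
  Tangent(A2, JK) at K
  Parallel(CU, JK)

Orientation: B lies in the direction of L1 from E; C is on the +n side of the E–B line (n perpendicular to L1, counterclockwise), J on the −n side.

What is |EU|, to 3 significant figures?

26.0

Tangency of A1 to both parallel lines with radius 5.1 puts C and J at E ± 5.1·n: C = (-4.10, 3.03), J = (4.10, -3.03). Equal radii place U and K the same way about B: U = B + 5.1·n = (11.1, 23.5), K = B − 5.1·n = (19.3, 17.5). Then |EU| = |U − E| = 26.0.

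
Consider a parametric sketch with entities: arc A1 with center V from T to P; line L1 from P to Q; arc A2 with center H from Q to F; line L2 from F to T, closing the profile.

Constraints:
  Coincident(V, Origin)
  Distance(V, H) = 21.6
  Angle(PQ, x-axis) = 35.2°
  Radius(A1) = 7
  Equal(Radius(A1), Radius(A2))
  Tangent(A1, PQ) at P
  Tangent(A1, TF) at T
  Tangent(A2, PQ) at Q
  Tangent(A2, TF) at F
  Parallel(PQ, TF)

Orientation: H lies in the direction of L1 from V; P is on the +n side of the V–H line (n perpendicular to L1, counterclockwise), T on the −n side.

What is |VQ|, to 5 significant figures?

22.706

The slot axis is L1's direction at 35.2°, so u = (cos 35.2°, sin 35.2°) = (0.81714, 0.57643) and n = (−sin 35.2°, cos 35.2°) = (-0.57643, 0.81714). V is at the origin and H lies 21.6 along u from V, so H = 21.6·u = (17.650, 12.451). Tangency of A1 to both parallel lines with radius 7.0 puts P and T at V ± 7.0·n: P = (-4.0350, 5.7200), T = (4.0350, -5.7200). Equal radii place Q and F the same way about H: Q = H + 7.0·n = (13.615, 18.171), F = H − 7.0·n = (21.685, 6.7309). Then |VQ| = |Q − V| = 22.706.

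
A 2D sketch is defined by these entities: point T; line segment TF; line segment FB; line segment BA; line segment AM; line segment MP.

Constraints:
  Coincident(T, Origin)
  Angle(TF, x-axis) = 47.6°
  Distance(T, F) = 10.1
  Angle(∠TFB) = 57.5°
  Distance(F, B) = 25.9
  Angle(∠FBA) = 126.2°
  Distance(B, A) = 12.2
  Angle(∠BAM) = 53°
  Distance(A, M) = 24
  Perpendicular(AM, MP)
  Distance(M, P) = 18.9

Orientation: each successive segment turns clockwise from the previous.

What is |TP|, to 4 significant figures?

18.34

T is at the origin; TF runs at 47.6° with length 10.1, so F = (6.810, 7.458). ∠TFB = 57.5° gives FB at -74.90° from the x-axis; with |FB| = 25.9, B = (13.56, -17.55). ∠FBA = 126.2° gives BA at -128.7° from the x-axis; with |BA| = 12.2, A = (5.930, -27.07). ∠BAM = 53.0° gives AM at 104.3° from the x-axis; with |AM| = 24.0, M = (0.001584, -3.812). The perpendicularity gives MP at right angles to AM, so MP runs at 14.30°; with |MP| = 18.9, P = (18.32, 0.8561). Then |TP| = |P − T| = 18.34.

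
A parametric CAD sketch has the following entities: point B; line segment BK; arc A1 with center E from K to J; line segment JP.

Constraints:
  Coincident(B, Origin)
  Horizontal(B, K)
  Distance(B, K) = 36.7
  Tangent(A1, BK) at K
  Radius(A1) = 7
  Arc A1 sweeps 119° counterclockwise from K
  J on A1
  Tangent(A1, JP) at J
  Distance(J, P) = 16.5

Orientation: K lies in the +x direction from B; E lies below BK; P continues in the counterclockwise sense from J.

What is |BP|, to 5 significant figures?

45.874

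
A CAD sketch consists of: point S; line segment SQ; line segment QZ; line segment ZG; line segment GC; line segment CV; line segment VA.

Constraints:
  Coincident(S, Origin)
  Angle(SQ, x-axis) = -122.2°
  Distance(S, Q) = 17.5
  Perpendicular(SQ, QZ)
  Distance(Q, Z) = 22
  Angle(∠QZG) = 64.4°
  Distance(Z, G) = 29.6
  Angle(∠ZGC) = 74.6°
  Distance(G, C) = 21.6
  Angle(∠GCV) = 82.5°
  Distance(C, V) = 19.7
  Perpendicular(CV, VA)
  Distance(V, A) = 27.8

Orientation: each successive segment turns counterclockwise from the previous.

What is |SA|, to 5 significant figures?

26.233

S is at the origin; SQ runs at -122.2° with length 17.5, so Q = (-9.3253, -14.808). The perpendicularity gives QZ at right angles to SQ, so QZ runs at -32.200°; with |QZ| = 22.0, Z = (9.2909, -26.532). ∠QZG = 64.4° gives ZG at 83.400° from the x-axis; with |ZG| = 29.6, G = (12.693, 2.8722). ∠ZGC = 74.6° gives GC at -171.20° from the x-axis; with |GC| = 21.6, C = (-8.6527, -0.43232). ∠GCV = 82.5° gives CV at -73.700° from the x-axis; with |CV| = 19.7, V = (-3.1235, -19.340). CV ⟂ VA, so VA runs at 16.300°; with |VA| = 27.8, A = (23.559, -11.538). Then |SA| = |A − S| = 26.233.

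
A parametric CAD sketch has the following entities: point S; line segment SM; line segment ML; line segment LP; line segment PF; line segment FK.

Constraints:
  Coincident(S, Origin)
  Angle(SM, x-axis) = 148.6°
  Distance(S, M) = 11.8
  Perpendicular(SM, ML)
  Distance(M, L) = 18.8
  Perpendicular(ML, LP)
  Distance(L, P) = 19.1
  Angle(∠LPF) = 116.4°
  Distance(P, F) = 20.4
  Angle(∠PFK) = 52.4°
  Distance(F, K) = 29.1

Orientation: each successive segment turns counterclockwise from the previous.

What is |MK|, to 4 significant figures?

6.191

∠LPF = 116.4° gives PF at 32.20° from the x-axis; with |PF| = 20.4, F = (13.70, -8.979). ∠PFK = 52.4° gives FK at 159.8° from the x-axis; with |FK| = 29.1, K = (-13.61, 1.069). Then |MK| = |K − M| = 6.191.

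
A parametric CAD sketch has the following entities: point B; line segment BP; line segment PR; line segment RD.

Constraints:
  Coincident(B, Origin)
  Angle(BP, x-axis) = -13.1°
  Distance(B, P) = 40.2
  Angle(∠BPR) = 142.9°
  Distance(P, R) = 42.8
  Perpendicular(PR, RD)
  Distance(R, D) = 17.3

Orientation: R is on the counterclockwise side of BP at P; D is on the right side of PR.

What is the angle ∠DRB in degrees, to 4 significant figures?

107.9°

B is at the origin; BP runs at -13.1° with length 40.2, so P = 40.2·(cos -13.1°, sin -13.1°) = (39.15, -9.111). ∠BPR = 142.9°, so PR runs at -13.1° + (180° − 142.9°) = 24.00° from the x-axis; with |PR| = 42.8, R = P + 42.8·(cos 24.00°, sin 24.00°) = (78.25, 8.297). PR is perpendicular to RD; with |RD| = 17.3 on the right of PR, D = R + 17.3·(0.4067, -0.9135) = (85.29, -7.507). Then cos ∠DRB = RD·RB / (|RD||RB|), giving 107.9°.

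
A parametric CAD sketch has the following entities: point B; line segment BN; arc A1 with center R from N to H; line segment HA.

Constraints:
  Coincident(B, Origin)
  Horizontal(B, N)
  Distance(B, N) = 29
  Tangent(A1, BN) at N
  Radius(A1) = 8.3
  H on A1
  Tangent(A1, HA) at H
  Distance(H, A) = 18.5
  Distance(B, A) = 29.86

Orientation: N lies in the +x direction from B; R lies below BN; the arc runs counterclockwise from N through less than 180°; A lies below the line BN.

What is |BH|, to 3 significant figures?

21.9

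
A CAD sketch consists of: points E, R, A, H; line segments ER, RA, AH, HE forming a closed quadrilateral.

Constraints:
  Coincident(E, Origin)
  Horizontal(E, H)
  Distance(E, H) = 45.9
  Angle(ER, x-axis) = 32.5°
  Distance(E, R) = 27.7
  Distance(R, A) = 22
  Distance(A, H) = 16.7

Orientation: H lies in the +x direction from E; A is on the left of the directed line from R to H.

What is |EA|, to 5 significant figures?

48.265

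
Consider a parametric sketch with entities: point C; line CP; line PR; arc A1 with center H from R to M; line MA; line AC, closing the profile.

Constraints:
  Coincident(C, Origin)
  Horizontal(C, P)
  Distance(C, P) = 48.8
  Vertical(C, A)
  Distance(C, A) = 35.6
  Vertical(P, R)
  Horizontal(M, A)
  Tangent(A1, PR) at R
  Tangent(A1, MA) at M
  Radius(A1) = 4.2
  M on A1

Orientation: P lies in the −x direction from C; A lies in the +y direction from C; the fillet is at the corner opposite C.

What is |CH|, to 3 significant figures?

54.5

C is at the origin; CP is horizontal with |CP| = 48.8 and P on the −x side, so P = (-48.8, 0.00). C and A share the same x with |CA| = 35.6 and A on the +y side, so A = (0.00, 35.6). The virtual corner opposite C is at (-48.8, 35.6). The tangent condition forces HR to be normal to PR and since A1 is tangent to MA there, HM ⟂ MA, with radius 4.2, so the center H sits 4.2 in from both sides at H = (-44.6, 31.4). Then |CH| = |H − C| = 54.5.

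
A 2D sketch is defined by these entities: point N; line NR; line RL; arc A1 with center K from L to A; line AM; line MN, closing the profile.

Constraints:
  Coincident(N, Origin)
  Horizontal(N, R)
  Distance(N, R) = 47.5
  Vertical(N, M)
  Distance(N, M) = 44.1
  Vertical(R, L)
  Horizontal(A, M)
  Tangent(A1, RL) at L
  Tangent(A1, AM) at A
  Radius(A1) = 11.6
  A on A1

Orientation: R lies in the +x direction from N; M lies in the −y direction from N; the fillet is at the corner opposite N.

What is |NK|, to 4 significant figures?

48.43

N is at the origin; N and R share the same y with |NR| = 47.5 and R on the +x side, so R = (47.50, 0.000). N and M share the same x with |NM| = 44.1 and M on the −y side, so M = (0.000, -44.10). The virtual corner opposite N is at (47.50, -44.10). Tangency of A1 to RL means the radius KL is perpendicular to RL and since A1 is tangent to AM there, KA ⟂ AM, with radius 11.6, so the center K sits 11.6 in from both sides at K = (35.90, -32.50). Then |NK| = |K − N| = 48.43.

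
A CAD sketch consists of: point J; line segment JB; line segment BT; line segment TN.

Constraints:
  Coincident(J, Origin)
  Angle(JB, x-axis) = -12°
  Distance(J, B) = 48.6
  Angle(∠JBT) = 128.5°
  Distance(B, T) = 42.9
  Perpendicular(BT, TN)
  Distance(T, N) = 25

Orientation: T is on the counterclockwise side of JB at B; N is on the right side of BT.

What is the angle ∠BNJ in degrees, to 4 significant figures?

10.52°

∠JBT = 128.5°, so BT runs at -12.0° + (180° − 128.5°) = 39.50° from the x-axis; with |BT| = 42.9, T = B + 42.9·(cos 39.50°, sin 39.50°) = (80.64, 17.18). BT is perpendicular to TN; with |TN| = 25.0 on the right of BT, N = T + 25.0·(0.6361, -0.7716) = (96.54, -2.107). Then cos ∠BNJ = NB·NJ / (|NB||NJ|), giving 10.52°.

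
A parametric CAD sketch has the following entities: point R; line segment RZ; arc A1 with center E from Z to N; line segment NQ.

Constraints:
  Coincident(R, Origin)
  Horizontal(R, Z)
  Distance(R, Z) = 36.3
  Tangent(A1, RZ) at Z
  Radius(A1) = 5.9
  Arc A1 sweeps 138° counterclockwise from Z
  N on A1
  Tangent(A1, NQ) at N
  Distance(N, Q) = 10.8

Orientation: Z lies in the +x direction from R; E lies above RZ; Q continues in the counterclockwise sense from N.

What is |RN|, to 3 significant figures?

41.5

A1 meets RZ tangentially, so EZ is at right angles to RZ, so E = Z + (0, 5.9) = (36.3, 5.90). On A1, Z sits at bearing -90° from E; a 138° counterclockwise sweep puts N at bearing 48°, so N = E + 5.9·(cos 48°, sin 48°) = (40.2, 10.3). Then |RN| = |N − R| = 41.5.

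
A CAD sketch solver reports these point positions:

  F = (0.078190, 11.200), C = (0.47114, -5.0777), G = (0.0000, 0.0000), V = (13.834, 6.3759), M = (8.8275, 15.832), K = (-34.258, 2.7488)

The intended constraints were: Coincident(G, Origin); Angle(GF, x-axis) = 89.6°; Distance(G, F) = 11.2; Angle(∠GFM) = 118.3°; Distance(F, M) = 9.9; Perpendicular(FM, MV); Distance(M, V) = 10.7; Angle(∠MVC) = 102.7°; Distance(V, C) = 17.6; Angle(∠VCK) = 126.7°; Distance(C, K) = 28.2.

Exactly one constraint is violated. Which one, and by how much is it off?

Distance(C, K) = 28.2 — off by 7.40.

G = (0.00, 0.00) ✓; GF at 89.60° ✓; |GF| = 11.20 ✓; ∠GFM = 118.3° ✓; |FM| = 9.900 ✓; ∠(FM, MV) = 90.00° ✓; |MV| = 10.70 ✓; ∠MVC = 102.7° ✓; |VC| = 17.60 ✓; ∠VCK = 126.7° ✓; |CK| = 35.60 ✗.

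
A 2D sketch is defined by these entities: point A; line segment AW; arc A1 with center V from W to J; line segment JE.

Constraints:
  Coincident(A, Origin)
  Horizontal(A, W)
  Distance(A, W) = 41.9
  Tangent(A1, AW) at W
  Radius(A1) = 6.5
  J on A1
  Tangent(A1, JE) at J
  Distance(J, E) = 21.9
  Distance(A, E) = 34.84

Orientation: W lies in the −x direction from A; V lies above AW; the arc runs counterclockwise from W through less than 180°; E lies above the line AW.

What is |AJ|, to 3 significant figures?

36.3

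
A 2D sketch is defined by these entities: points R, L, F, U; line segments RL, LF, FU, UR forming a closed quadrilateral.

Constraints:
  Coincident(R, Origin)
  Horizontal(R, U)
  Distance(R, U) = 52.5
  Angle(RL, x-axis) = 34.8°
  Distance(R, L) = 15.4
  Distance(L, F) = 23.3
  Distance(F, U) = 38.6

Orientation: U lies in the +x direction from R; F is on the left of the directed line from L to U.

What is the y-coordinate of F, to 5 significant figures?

27.960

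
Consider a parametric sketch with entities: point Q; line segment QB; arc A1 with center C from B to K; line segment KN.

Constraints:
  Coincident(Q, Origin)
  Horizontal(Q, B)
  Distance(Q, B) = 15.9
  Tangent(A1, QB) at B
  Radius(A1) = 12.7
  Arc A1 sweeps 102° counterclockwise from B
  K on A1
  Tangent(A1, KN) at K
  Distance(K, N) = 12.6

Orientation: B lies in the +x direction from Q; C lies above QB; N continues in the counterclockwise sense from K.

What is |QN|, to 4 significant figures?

37.76

Q is at the origin; QB is horizontal with |QB| = 15.9 and B on the +x side, so B = (15.90, 0.000). The tangent condition forces CB to be normal to QB, so C = B + (0, 12.7) = (15.90, 12.70). On A1, B sits at bearing -90° from C; a 102° counterclockwise sweep puts K at bearing 12°, so K = C + 12.7·(cos 12°, sin 12°) = (28.32, 15.34). Tangency of A1 to KN means the radius CK is perpendicular to KN, so KN runs along (−sin 12°, cos 12°); with |KN| = 12.6, N = (25.70, 27.67). Then |QN| = |N − Q| = 37.76.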